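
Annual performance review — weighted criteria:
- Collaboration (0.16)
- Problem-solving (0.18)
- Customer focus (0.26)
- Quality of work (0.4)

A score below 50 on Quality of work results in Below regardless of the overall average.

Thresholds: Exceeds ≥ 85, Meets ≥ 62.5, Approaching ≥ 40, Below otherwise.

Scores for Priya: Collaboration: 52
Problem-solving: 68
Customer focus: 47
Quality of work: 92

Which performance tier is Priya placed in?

Quality of work score 92 ≥ 50: minimum met.
Weighted total:
  Collaboration 52 × 0.16 = 8.32
  Problem-solving 68 × 0.18 = 12.24
  Customer focus 47 × 0.26 = 12.22
  Quality of work 92 × 0.4 = 36.8
Sum = 69.58
69.58 is ≥ 62.5 and < 85 → Meets

Meets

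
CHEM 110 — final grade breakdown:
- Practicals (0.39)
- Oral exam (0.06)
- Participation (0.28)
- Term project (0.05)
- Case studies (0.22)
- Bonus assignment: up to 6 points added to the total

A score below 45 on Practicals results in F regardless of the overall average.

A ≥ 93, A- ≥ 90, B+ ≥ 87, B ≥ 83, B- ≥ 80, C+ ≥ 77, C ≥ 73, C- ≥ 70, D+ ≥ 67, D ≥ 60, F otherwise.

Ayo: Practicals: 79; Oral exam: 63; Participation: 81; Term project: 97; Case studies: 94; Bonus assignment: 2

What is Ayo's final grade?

Practicals score 79 ≥ 45: minimum met.
Weighted total:
  Practicals 79 × 0.39 = 30.81
  Oral exam 63 × 0.06 = 3.78
  Participation 81 × 0.28 = 22.68
  Term project 97 × 0.05 = 4.85
  Case studies 94 × 0.22 = 20.68
Sum = 82.8
Bonus assignment: 82.8 + 2 = 84.8
84.8 is ≥ 83 and < 87 → B

B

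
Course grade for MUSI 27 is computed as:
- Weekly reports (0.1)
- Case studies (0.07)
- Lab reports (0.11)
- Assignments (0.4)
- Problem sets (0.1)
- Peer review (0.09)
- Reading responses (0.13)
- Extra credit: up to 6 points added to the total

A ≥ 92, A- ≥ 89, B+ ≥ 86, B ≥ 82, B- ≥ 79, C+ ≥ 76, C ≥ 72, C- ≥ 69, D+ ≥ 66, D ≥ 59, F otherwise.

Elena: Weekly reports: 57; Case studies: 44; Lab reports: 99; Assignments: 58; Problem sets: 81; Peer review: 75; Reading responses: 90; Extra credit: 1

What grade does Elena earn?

Weighted total:
  Weekly reports 57 × 0.1 = 5.7
  Case studies 44 × 0.07 = 3.08
  Lab reports 99 × 0.11 = 10.89
  Assignments 58 × 0.4 = 23.2
  Problem sets 81 × 0.1 = 8.1
  Peer review 75 × 0.09 = 6.75
  Reading responses 90 × 0.13 = 11.7
Sum = 69.42
Extra credit: 69.42 + 1 = 70.42
70.42 is ≥ 69 and < 72 → C-

C-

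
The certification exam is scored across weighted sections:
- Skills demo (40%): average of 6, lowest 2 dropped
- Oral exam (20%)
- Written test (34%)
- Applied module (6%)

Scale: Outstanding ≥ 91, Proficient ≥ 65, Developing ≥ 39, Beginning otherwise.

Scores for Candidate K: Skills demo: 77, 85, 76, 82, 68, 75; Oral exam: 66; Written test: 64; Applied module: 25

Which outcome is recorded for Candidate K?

Skills demo: drop 68, 75 → average of remaining 4 = 320/4 = 80
Weighted total:
  Skills demo 80 × 0.4 = 32
  Oral exam 66 × 0.2 = 13.2
  Written test 64 × 0.34 = 21.76
  Applied module 25 × 0.06 = 1.5
Sum = 68.46
68.46 is ≥ 65 and < 91 → Proficient

Proficient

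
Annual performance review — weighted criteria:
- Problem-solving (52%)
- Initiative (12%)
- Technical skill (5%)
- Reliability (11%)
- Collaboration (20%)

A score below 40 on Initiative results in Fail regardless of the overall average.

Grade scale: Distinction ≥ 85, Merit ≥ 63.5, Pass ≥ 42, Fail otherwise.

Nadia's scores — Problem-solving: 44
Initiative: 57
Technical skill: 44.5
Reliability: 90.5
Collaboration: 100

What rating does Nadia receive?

Pass

Initiative score 57 ≥ 40: minimum met.
Weighted total:
  Problem-solving 44 × 0.52 = 22.88
  Initiative 57 × 0.12 = 6.84
  Technical skill 44.5 × 0.05 = 2.225
  Reliability 90.5 × 0.11 = 9.955
  Collaboration 100 × 0.2 = 20
Sum = 61.9
61.9 is ≥ 42 and < 63.5 → Pass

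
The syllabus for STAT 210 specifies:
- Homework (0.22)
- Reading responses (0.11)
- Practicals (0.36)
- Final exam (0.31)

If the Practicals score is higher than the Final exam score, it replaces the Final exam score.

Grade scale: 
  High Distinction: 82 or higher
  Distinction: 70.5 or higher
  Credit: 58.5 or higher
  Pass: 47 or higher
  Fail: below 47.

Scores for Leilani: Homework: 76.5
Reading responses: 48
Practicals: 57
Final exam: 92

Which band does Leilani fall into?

Distinction

Practicals (57) ≤ Final exam (92), so Final exam stays at 92.
Weighted total:
  Homework 76.5 × 0.22 = 16.83
  Reading responses 48 × 0.11 = 5.28
  Practicals 57 × 0.36 = 20.52
  Final exam 92 × 0.31 = 28.52
Sum = 71.15
71.15 is ≥ 70.5 and < 82 → Distinction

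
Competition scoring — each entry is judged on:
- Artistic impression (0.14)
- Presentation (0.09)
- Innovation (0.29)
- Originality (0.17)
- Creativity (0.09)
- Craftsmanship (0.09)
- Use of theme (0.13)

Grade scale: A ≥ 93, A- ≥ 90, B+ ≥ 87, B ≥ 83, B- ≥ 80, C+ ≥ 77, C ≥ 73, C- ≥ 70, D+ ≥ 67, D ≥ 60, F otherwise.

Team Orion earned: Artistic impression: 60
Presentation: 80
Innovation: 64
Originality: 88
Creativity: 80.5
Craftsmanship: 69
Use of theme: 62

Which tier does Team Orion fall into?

Weighted total:
  Artistic impression 60 × 0.14 = 8.4
  Presentation 80 × 0.09 = 7.2
  Innovation 64 × 0.29 = 18.56
  Originality 88 × 0.17 = 14.96
  Creativity 80.5 × 0.09 = 7.245
  Craftsmanship 69 × 0.09 = 6.21
  Use of theme 62 × 0.13 = 8.06
Sum = 70.635
70.635 is ≥ 70 and < 73 → C-

C-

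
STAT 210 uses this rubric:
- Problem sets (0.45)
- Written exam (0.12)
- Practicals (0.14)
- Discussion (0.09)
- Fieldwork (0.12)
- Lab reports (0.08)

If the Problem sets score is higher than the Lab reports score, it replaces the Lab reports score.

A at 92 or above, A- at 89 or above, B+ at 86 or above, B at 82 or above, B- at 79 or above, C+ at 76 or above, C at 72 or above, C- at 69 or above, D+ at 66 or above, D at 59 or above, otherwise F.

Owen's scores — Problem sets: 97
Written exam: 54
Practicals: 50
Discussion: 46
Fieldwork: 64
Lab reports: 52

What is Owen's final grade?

Problem sets (97) > Lab reports (52), so Lab reports counts as 97.
Weighted total:
  Problem sets 97 × 0.45 = 43.65
  Written exam 54 × 0.12 = 6.48
  Practicals 50 × 0.14 = 7
  Discussion 46 × 0.09 = 4.14
  Fieldwork 64 × 0.12 = 7.68
  Lab reports 97 × 0.08 = 7.76
Sum = 76.71
76.71 is ≥ 76 and < 79 → C+

C+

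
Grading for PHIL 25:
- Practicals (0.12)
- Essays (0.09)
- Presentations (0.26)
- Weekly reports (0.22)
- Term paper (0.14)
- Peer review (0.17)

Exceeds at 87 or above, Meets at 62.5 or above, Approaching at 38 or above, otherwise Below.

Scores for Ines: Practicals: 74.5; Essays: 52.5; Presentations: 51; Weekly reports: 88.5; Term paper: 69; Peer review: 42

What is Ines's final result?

Meets

Weighted total:
  Practicals 74.5 × 0.12 = 8.94
  Essays 52.5 × 0.09 = 4.725
  Presentations 51 × 0.26 = 13.26
  Weekly reports 88.5 × 0.22 = 19.47
  Term paper 69 × 0.14 = 9.66
  Peer review 42 × 0.17 = 7.14
Sum = 63.195
63.195 is ≥ 62.5 and < 87 → Meets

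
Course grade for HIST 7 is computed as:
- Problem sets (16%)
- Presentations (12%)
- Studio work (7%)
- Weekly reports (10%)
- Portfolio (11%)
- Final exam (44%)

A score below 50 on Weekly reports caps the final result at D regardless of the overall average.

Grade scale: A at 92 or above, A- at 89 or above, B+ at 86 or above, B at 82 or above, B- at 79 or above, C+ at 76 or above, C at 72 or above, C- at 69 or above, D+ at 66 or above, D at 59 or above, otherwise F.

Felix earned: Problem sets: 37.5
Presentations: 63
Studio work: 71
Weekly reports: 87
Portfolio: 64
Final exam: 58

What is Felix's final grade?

Weekly reports score 87 ≥ 50: minimum met.
Weighted total:
  Problem sets 37.5 × 0.16 = 6
  Presentations 63 × 0.12 = 7.56
  Studio work 71 × 0.07 = 4.97
  Weekly reports 87 × 0.1 = 8.7
  Portfolio 64 × 0.11 = 7.04
  Final exam 58 × 0.44 = 25.52
Sum = 59.79
59.79 is ≥ 59 and < 66 → D

D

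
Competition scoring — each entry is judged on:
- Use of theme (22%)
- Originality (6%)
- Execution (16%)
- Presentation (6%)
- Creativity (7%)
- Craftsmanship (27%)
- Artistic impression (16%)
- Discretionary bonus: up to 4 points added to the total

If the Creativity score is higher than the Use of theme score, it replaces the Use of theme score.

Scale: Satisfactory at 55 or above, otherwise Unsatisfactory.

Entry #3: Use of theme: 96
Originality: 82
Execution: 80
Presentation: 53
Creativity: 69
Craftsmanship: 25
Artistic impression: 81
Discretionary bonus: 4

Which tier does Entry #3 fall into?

Satisfactory

Creativity (69) ≤ Use of theme (96), so Use of theme stays at 96.
Weighted total:
  Use of theme 96 × 0.22 = 21.12
  Originality 82 × 0.06 = 4.92
  Execution 80 × 0.16 = 12.8
  Presentation 53 × 0.06 = 3.18
  Creativity 69 × 0.07 = 4.83
  Craftsmanship 25 × 0.27 = 6.75
  Artistic impression 81 × 0.16 = 12.96
Sum = 66.56
Discretionary bonus: 66.56 + 4 = 70.56
70.56 ≥ 55 → Satisfactory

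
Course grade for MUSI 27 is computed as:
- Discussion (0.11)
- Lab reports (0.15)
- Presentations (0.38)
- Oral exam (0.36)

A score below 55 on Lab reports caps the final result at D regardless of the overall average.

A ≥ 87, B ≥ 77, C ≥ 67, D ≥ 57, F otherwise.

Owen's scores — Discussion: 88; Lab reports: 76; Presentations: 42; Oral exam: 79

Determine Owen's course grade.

Lab reports score 76 ≥ 55: minimum met.
Weighted total:
  Discussion 88 × 0.11 = 9.68
  Lab reports 76 × 0.15 = 11.4
  Presentations 42 × 0.38 = 15.96
  Oral exam 79 × 0.36 = 28.44
Sum = 65.48
65.48 is ≥ 57 and < 67 → D

D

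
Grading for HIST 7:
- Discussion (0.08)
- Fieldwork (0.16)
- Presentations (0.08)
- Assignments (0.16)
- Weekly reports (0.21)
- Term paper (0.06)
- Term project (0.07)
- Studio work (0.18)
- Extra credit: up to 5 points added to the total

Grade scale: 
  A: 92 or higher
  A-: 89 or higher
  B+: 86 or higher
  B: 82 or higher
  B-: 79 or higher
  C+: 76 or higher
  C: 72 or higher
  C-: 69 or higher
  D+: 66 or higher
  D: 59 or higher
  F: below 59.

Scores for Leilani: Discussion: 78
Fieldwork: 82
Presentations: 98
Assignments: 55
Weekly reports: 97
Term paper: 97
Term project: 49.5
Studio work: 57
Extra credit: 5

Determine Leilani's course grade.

Weighted total:
  Discussion 78 × 0.08 = 6.24
  Fieldwork 82 × 0.16 = 13.12
  Presentations 98 × 0.08 = 7.84
  Assignments 55 × 0.16 = 8.8
  Weekly reports 97 × 0.21 = 20.37
  Term paper 97 × 0.06 = 5.82
  Term project 49.5 × 0.07 = 3.465
  Studio work 57 × 0.18 = 10.26
Sum = 75.915
Extra credit: 75.915 + 5 = 80.915
80.915 is ≥ 79 and < 82 → B-

B-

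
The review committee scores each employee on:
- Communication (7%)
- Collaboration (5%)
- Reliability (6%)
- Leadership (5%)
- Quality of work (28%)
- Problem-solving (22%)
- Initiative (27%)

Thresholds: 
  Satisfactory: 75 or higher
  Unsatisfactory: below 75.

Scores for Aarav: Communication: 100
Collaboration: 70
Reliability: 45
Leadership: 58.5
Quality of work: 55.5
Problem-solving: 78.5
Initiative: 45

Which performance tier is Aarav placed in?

Weighted total:
  Communication 100 × 0.07 = 7
  Collaboration 70 × 0.05 = 3.5
  Reliability 45 × 0.06 = 2.7
  Leadership 58.5 × 0.05 = 2.925
  Quality of work 55.5 × 0.28 = 15.54
  Problem-solving 78.5 × 0.22 = 17.27
  Initiative 45 × 0.27 = 12.15
Sum = 61.085
61.085 < 75 → Unsatisfactory

Unsatisfactory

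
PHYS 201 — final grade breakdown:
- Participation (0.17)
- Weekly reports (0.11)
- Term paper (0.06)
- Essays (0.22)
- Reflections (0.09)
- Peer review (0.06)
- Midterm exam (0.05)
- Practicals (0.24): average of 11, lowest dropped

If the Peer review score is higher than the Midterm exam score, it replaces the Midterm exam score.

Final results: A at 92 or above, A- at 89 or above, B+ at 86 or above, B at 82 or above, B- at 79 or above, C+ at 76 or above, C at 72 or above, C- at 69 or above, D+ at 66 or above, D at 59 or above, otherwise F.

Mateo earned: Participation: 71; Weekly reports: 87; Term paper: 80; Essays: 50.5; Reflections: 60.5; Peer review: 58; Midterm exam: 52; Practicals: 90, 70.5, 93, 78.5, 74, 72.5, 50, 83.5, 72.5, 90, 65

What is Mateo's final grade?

Practicals: drop 50 → average of remaining 10 = 789.5/10 = 78.95
Peer review (58) > Midterm exam (52), so Midterm exam counts as 58.
Weighted total:
  Participation 71 × 0.17 = 12.07
  Weekly reports 87 × 0.11 = 9.57
  Term paper 80 × 0.06 = 4.8
  Essays 50.5 × 0.22 = 11.11
  Reflections 60.5 × 0.09 = 5.445
  Peer review 58 × 0.06 = 3.48
  Midterm exam 58 × 0.05 = 2.9
  Practicals 78.95 × 0.24 = 18.948
Sum = 68.323
68.323 is ≥ 66 and < 69 → D+

D+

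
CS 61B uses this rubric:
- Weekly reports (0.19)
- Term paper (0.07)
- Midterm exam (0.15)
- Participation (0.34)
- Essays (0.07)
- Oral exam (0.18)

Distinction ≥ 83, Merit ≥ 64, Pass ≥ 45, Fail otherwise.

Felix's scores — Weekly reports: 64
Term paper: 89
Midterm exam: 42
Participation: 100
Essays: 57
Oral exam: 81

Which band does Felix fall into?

Merit

Weighted total:
  Weekly reports 64 × 0.19 = 12.16
  Term paper 89 × 0.07 = 6.23
  Midterm exam 42 × 0.15 = 6.3
  Participation 100 × 0.34 = 34
  Essays 57 × 0.07 = 3.99
  Oral exam 81 × 0.18 = 14.58
Sum = 77.26
77.26 is ≥ 64 and < 83 → Merit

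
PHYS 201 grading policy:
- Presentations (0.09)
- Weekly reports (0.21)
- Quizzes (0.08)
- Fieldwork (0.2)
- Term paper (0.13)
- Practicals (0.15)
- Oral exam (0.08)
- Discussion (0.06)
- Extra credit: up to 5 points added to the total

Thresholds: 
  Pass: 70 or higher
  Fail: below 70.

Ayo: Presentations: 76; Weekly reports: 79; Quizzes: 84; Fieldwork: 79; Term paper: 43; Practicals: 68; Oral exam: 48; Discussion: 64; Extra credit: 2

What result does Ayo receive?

Pass

Weighted total:
  Presentations 76 × 0.09 = 6.84
  Weekly reports 79 × 0.21 = 16.59
  Quizzes 84 × 0.08 = 6.72
  Fieldwork 79 × 0.2 = 15.8
  Term paper 43 × 0.13 = 5.59
  Practicals 68 × 0.15 = 10.2
  Oral exam 48 × 0.08 = 3.84
  Discussion 64 × 0.06 = 3.84
Sum = 69.42
Extra credit: 69.42 + 2 = 71.42
71.42 ≥ 70 → Pass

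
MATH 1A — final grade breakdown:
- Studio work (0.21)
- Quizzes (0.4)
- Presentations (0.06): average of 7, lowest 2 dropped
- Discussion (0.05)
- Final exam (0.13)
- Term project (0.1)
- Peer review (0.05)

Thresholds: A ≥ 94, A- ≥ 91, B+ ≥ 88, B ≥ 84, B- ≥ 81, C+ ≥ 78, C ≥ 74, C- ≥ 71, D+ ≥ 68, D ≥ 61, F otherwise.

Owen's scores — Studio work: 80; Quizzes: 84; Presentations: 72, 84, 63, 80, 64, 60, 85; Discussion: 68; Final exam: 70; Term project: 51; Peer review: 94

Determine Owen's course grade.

C

Presentations: drop 60, 63 → average of remaining 5 = 385/5 = 77
Weighted total:
  Studio work 80 × 0.21 = 16.8
  Quizzes 84 × 0.4 = 33.6
  Presentations 77 × 0.06 = 4.62
  Discussion 68 × 0.05 = 3.4
  Final exam 70 × 0.13 = 9.1
  Term project 51 × 0.1 = 5.1
  Peer review 94 × 0.05 = 4.7
Sum = 77.32
77.32 is ≥ 74 and < 78 → C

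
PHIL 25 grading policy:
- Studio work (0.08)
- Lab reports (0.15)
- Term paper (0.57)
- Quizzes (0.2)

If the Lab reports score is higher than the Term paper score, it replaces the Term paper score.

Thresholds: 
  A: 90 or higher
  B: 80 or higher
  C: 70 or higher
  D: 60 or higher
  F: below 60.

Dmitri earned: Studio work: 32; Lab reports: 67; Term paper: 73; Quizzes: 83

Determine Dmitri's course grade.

C

Lab reports (67) ≤ Term paper (73), so Term paper stays at 73.
Weighted total:
  Studio work 32 × 0.08 = 2.56
  Lab reports 67 × 0.15 = 10.05
  Term paper 73 × 0.57 = 41.61
  Quizzes 83 × 0.2 = 16.6
Sum = 70.82
70.82 is ≥ 70 and < 80 → C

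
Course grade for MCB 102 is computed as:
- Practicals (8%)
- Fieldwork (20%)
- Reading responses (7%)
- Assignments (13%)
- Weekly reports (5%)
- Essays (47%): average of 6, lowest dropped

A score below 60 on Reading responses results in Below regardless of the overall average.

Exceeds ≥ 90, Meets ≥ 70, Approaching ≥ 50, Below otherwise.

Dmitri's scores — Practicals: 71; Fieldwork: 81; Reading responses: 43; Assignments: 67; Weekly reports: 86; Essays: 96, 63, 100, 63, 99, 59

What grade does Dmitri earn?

Essays: drop 59 → average of remaining 5 = 421/5 = 84.2
Reading responses score 43 < 60: minimum not met.
Weighted total:
  Practicals 71 × 0.08 = 5.68
  Fieldwork 81 × 0.2 = 16.2
  Reading responses 43 × 0.07 = 3.01
  Assignments 67 × 0.13 = 8.71
  Weekly reports 86 × 0.05 = 4.3
  Essays 84.2 × 0.47 = 39.574
Sum = 77.474
Because the Reading responses minimum was not met, the result is Below.

Below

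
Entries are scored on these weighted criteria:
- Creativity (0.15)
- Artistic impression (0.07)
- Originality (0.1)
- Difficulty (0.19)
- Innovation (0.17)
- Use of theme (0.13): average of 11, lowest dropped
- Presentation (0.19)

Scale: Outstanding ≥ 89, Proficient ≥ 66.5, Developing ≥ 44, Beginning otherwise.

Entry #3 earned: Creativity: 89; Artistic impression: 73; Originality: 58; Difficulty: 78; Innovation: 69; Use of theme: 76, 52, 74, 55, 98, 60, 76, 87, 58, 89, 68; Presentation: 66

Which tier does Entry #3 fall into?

Proficient

Use of theme: drop 52 → average of remaining 10 = 741/10 = 74.1
Weighted total:
  Creativity 89 × 0.15 = 13.35
  Artistic impression 73 × 0.07 = 5.11
  Originality 58 × 0.1 = 5.8
  Difficulty 78 × 0.19 = 14.82
  Innovation 69 × 0.17 = 11.73
  Use of theme 74.1 × 0.13 = 9.633
  Presentation 66 × 0.19 = 12.54
Sum = 72.983
72.983 is ≥ 66.5 and < 89 → Proficient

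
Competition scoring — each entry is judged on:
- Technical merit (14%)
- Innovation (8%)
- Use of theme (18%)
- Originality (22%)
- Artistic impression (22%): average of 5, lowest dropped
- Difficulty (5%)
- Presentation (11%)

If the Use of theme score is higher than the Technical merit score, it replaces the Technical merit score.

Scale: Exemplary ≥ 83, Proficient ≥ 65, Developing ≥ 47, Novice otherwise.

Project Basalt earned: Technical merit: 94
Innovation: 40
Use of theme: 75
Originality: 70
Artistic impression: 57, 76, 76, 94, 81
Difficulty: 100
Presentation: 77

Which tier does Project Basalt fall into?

Artistic impression: drop 57 → average of remaining 4 = 327/4 = 81.75
Use of theme (75) ≤ Technical merit (94), so Technical merit stays at 94.
Weighted total:
  Technical merit 94 × 0.14 = 13.16
  Innovation 40 × 0.08 = 3.2
  Use of theme 75 × 0.18 = 13.5
  Originality 70 × 0.22 = 15.4
  Artistic impression 81.75 × 0.22 = 17.985
  Difficulty 100 × 0.05 = 5
  Presentation 77 × 0.11 = 8.47
Sum = 76.715
76.715 is ≥ 65 and < 83 → Proficient

Proficient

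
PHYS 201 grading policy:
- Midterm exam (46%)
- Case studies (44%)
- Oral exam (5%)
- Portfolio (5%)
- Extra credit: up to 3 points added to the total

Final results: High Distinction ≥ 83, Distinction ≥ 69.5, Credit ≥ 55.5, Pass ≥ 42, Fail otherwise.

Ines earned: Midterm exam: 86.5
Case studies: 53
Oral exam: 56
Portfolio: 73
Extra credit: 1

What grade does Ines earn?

Weighted total:
  Midterm exam 86.5 × 0.46 = 39.79
  Case studies 53 × 0.44 = 23.32
  Oral exam 56 × 0.05 = 2.8
  Portfolio 73 × 0.05 = 3.65
Sum = 69.56
Extra credit: 69.56 + 1 = 70.56
70.56 is ≥ 69.5 and < 83 → Distinction

Distinction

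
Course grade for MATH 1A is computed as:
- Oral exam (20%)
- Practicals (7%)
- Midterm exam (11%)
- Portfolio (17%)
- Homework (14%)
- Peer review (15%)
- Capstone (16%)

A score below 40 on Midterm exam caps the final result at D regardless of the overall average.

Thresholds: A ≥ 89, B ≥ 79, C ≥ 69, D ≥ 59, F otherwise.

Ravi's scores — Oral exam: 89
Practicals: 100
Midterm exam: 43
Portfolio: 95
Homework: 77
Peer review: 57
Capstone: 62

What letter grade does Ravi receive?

Midterm exam score 43 ≥ 40: minimum met.
Weighted total:
  Oral exam 89 × 0.2 = 17.8
  Practicals 100 × 0.07 = 7
  Midterm exam 43 × 0.11 = 4.73
  Portfolio 95 × 0.17 = 16.15
  Homework 77 × 0.14 = 10.78
  Peer review 57 × 0.15 = 8.55
  Capstone 62 × 0.16 = 9.92
Sum = 74.93
74.93 is ≥ 69 and < 79 → C

C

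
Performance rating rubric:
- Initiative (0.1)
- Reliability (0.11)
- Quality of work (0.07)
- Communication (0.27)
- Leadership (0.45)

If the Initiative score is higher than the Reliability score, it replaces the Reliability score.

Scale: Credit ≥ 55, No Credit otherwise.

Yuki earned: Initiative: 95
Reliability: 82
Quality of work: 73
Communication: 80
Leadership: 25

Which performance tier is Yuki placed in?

Credit

Initiative (95) > Reliability (82), so Reliability counts as 95.
Weighted total:
  Initiative 95 × 0.1 = 9.5
  Reliability 95 × 0.11 = 10.45
  Quality of work 73 × 0.07 = 5.11
  Communication 80 × 0.27 = 21.6
  Leadership 25 × 0.45 = 11.25
Sum = 57.91
57.91 ≥ 55 → Credit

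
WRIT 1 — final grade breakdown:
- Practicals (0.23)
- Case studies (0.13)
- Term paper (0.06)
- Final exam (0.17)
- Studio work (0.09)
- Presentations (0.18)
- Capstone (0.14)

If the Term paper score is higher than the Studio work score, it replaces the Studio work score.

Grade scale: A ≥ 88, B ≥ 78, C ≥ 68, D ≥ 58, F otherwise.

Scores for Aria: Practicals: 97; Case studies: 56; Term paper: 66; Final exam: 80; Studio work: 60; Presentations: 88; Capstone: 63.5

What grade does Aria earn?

C

Term paper (66) > Studio work (60), so Studio work counts as 66.
Weighted total:
  Practicals 97 × 0.23 = 22.31
  Case studies 56 × 0.13 = 7.28
  Term paper 66 × 0.06 = 3.96
  Final exam 80 × 0.17 = 13.6
  Studio work 66 × 0.09 = 5.94
  Presentations 88 × 0.18 = 15.84
  Capstone 63.5 × 0.14 = 8.89
Sum = 77.82
77.82 is ≥ 68 and < 78 → C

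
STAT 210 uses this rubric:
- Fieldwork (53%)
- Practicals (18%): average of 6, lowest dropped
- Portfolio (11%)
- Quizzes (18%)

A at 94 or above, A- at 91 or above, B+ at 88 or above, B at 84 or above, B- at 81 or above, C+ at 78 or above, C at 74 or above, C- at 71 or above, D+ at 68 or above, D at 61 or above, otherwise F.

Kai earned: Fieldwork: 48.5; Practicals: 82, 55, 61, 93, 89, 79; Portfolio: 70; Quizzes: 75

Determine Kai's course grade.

Practicals: drop 55 → average of remaining 5 = 404/5 = 80.8
Weighted total:
  Fieldwork 48.5 × 0.53 = 25.705
  Practicals 80.8 × 0.18 = 14.544
  Portfolio 70 × 0.11 = 7.7
  Quizzes 75 × 0.18 = 13.5
Sum = 61.449
61.449 is ≥ 61 and < 68 → D

D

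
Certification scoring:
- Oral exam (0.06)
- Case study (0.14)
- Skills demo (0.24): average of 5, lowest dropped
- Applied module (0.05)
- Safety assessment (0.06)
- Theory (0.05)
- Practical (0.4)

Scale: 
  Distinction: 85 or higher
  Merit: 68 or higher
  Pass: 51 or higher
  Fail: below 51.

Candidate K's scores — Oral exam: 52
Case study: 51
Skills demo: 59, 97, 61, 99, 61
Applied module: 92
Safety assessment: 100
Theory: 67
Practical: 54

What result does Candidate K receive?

Skills demo: drop 59 → average of remaining 4 = 318/4 = 79.5
Weighted total:
  Oral exam 52 × 0.06 = 3.12
  Case study 51 × 0.14 = 7.14
  Skills demo 79.5 × 0.24 = 19.08
  Applied module 92 × 0.05 = 4.6
  Safety assessment 100 × 0.06 = 6
  Theory 67 × 0.05 = 3.35
  Practical 54 × 0.4 = 21.6
Sum = 64.89
64.89 is ≥ 51 and < 68 → Pass

Pass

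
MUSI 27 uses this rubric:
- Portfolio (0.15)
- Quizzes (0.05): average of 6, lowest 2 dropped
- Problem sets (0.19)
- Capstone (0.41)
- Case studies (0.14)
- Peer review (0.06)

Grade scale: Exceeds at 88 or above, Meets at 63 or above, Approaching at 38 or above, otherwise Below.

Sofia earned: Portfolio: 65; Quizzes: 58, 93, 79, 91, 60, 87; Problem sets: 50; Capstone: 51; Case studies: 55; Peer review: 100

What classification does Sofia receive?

Quizzes: drop 58, 60 → average of remaining 4 = 350/4 = 87.5
Weighted total:
  Portfolio 65 × 0.15 = 9.75
  Quizzes 87.5 × 0.05 = 4.375
  Problem sets 50 × 0.19 = 9.5
  Capstone 51 × 0.41 = 20.91
  Case studies 55 × 0.14 = 7.7
  Peer review 100 × 0.06 = 6
Sum = 58.235
58.235 is ≥ 38 and < 63 → Approaching

Approaching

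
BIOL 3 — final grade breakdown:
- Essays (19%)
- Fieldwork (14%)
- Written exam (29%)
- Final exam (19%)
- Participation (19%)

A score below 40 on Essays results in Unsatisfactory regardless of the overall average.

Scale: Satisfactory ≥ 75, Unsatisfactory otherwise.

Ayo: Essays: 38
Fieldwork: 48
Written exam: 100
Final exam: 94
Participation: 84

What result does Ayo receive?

Essays score 38 < 40: minimum not met.
Weighted total:
  Essays 38 × 0.19 = 7.22
  Fieldwork 48 × 0.14 = 6.72
  Written exam 100 × 0.29 = 29
  Final exam 94 × 0.19 = 17.86
  Participation 84 × 0.19 = 15.96
Sum = 76.76
Because the Essays minimum was not met, the result is Unsatisfactory.

Unsatisfactory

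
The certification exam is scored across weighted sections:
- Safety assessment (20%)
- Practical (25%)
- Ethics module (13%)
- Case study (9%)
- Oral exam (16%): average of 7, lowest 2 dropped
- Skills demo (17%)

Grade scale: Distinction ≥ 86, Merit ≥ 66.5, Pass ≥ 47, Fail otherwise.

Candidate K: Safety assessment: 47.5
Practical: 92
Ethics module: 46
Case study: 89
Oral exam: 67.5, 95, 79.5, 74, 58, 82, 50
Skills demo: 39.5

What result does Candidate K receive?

Pass

Oral exam: drop 50, 58 → average of remaining 5 = 398/5 = 79.6
Weighted total:
  Safety assessment 47.5 × 0.2 = 9.5
  Practical 92 × 0.25 = 23
  Ethics module 46 × 0.13 = 5.98
  Case study 89 × 0.09 = 8.01
  Oral exam 79.6 × 0.16 = 12.736
  Skills demo 39.5 × 0.17 = 6.715
Sum = 65.941
65.941 is ≥ 47 and < 66.5 → Pass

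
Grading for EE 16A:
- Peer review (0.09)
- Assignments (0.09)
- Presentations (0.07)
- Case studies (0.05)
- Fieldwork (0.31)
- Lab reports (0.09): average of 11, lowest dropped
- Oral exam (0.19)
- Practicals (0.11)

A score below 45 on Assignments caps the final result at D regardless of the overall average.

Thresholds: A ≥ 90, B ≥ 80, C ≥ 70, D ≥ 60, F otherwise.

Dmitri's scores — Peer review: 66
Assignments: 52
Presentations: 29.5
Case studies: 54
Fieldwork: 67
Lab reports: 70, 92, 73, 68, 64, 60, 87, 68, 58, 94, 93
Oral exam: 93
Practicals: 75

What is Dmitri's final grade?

Lab reports: drop 58 → average of remaining 10 = 769/10 = 76.9
Assignments score 52 ≥ 45: minimum met.
Weighted total:
  Peer review 66 × 0.09 = 5.94
  Assignments 52 × 0.09 = 4.68
  Presentations 29.5 × 0.07 = 2.065
  Case studies 54 × 0.05 = 2.7
  Fieldwork 67 × 0.31 = 20.77
  Lab reports 76.9 × 0.09 = 6.921
  Oral exam 93 × 0.19 = 17.67
  Practicals 75 × 0.11 = 8.25
Sum = 68.996
68.996 is ≥ 60 and < 70 → D

D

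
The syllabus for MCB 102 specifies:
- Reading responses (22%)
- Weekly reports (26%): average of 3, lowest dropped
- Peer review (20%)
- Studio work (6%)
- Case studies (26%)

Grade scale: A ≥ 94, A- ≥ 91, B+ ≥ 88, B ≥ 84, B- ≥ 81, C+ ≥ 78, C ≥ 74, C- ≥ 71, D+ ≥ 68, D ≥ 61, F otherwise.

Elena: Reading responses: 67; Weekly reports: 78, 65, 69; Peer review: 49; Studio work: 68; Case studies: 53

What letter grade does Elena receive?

Weekly reports: drop 65 → average of remaining 2 = 147/2 = 73.5
Weighted total:
  Reading responses 67 × 0.22 = 14.74
  Weekly reports 73.5 × 0.26 = 19.11
  Peer review 49 × 0.2 = 9.8
  Studio work 68 × 0.06 = 4.08
  Case studies 53 × 0.26 = 13.78
Sum = 61.51
61.51 is ≥ 61 and < 68 → D

D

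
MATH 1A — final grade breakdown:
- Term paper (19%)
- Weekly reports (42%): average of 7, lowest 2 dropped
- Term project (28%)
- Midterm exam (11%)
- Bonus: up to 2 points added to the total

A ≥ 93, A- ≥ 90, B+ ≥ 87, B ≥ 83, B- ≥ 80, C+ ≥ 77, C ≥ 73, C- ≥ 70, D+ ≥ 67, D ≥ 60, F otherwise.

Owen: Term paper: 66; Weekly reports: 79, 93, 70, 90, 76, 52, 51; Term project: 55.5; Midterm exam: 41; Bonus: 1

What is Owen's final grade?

Weekly reports: drop 51, 52 → average of remaining 5 = 408/5 = 81.6
Weighted total:
  Term paper 66 × 0.19 = 12.54
  Weekly reports 81.6 × 0.42 = 34.272
  Term project 55.5 × 0.28 = 15.54
  Midterm exam 41 × 0.11 = 4.51
Sum = 66.862
Bonus: 66.862 + 1 = 67.862
67.862 is ≥ 67 and < 70 → D+

D+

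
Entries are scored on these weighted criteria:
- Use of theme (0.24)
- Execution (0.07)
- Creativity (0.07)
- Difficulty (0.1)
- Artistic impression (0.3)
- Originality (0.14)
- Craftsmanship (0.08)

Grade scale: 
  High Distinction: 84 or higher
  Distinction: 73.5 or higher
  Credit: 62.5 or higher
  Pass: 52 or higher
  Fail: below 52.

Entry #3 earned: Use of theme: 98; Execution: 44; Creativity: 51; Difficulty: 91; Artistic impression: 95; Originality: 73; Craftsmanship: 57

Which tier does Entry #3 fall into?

Distinction

Weighted total:
  Use of theme 98 × 0.24 = 23.52
  Execution 44 × 0.07 = 3.08
  Creativity 51 × 0.07 = 3.57
  Difficulty 91 × 0.1 = 9.1
  Artistic impression 95 × 0.3 = 28.5
  Originality 73 × 0.14 = 10.22
  Craftsmanship 57 × 0.08 = 4.56
Sum = 82.55
82.55 is ≥ 73.5 and < 84 → Distinction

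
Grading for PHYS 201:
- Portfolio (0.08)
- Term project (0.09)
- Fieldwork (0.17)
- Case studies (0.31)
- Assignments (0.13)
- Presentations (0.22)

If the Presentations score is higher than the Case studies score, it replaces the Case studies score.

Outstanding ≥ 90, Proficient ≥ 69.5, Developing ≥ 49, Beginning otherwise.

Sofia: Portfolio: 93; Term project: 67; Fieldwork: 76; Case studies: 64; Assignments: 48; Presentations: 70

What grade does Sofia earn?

Presentations (70) > Case studies (64), so Case studies counts as 70.
Weighted total:
  Portfolio 93 × 0.08 = 7.44
  Term project 67 × 0.09 = 6.03
  Fieldwork 76 × 0.17 = 12.92
  Case studies 70 × 0.31 = 21.7
  Assignments 48 × 0.13 = 6.24
  Presentations 70 × 0.22 = 15.4
Sum = 69.73
69.73 is ≥ 69.5 and < 90 → Proficient

Proficient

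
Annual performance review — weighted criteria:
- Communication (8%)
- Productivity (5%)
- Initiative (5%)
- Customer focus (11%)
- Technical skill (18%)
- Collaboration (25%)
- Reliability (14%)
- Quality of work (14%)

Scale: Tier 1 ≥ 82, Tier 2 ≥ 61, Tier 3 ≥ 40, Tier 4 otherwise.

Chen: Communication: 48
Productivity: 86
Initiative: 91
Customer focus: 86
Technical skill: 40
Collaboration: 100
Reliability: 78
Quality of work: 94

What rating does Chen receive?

Tier 2

Weighted total:
  Communication 48 × 0.08 = 3.84
  Productivity 86 × 0.05 = 4.3
  Initiative 91 × 0.05 = 4.55
  Customer focus 86 × 0.11 = 9.46
  Technical skill 40 × 0.18 = 7.2
  Collaboration 100 × 0.25 = 25
  Reliability 78 × 0.14 = 10.92
  Quality of work 94 × 0.14 = 13.16
Sum = 78.43
78.43 is ≥ 61 and < 82 → Tier 2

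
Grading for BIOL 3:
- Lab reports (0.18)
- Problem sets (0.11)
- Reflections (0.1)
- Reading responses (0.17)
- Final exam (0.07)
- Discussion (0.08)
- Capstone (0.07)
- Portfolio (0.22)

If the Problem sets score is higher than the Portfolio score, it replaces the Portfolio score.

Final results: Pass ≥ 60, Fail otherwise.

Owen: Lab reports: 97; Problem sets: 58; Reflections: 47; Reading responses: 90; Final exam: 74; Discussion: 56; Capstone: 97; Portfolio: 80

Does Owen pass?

Pass

Problem sets (58) ≤ Portfolio (80), so Portfolio stays at 80.
Weighted total:
  Lab reports 97 × 0.18 = 17.46
  Problem sets 58 × 0.11 = 6.38
  Reflections 47 × 0.1 = 4.7
  Reading responses 90 × 0.17 = 15.3
  Final exam 74 × 0.07 = 5.18
  Discussion 56 × 0.08 = 4.48
  Capstone 97 × 0.07 = 6.79
  Portfolio 80 × 0.22 = 17.6
Sum = 77.89
77.89 ≥ 60 → Pass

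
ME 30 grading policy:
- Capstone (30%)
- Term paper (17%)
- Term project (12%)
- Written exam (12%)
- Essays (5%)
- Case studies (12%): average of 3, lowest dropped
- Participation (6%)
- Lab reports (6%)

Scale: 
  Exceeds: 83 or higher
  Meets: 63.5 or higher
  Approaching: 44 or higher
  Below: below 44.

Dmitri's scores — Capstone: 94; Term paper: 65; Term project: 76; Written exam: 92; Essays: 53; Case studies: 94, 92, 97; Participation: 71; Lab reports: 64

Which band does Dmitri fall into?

Meets

Case studies: drop 92 → average of remaining 2 = 191/2 = 95.5
Weighted total:
  Capstone 94 × 0.3 = 28.2
  Term paper 65 × 0.17 = 11.05
  Term project 76 × 0.12 = 9.12
  Written exam 92 × 0.12 = 11.04
  Essays 53 × 0.05 = 2.65
  Case studies 95.5 × 0.12 = 11.46
  Participation 71 × 0.06 = 4.26
  Lab reports 64 × 0.06 = 3.84
Sum = 81.62
81.62 is ≥ 63.5 and < 83 → Meets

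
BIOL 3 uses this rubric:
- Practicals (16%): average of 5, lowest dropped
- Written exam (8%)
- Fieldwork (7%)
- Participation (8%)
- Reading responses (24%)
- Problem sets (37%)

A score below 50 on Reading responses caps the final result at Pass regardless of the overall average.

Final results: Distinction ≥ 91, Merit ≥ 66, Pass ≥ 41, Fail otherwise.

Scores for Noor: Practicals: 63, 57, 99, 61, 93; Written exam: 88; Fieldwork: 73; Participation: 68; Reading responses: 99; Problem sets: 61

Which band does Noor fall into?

Practicals: drop 57 → average of remaining 4 = 316/4 = 79
Reading responses score 99 ≥ 50: minimum met.
Weighted total:
  Practicals 79 × 0.16 = 12.64
  Written exam 88 × 0.08 = 7.04
  Fieldwork 73 × 0.07 = 5.11
  Participation 68 × 0.08 = 5.44
  Reading responses 99 × 0.24 = 23.76
  Problem sets 61 × 0.37 = 22.57
Sum = 76.56
76.56 is ≥ 66 and < 91 → Merit

Merit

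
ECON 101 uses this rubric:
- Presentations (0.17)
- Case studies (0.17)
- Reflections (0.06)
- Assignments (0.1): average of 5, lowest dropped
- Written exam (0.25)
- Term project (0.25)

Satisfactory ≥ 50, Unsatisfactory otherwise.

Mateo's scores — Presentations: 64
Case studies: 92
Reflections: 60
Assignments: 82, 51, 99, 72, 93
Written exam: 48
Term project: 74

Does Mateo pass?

Assignments: drop 51 → average of remaining 4 = 346/4 = 86.5
Weighted total:
  Presentations 64 × 0.17 = 10.88
  Case studies 92 × 0.17 = 15.64
  Reflections 60 × 0.06 = 3.6
  Assignments 86.5 × 0.1 = 8.65
  Written exam 48 × 0.25 = 12
  Term project 74 × 0.25 = 18.5
Sum = 69.27
69.27 ≥ 50 → Satisfactory

Satisfactory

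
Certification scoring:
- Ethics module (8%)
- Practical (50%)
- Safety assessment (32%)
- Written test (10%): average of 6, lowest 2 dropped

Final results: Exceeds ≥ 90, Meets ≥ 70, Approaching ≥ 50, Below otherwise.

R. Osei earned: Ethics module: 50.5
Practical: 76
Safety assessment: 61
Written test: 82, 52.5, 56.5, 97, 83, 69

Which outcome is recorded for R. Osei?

Written test: drop 52.5, 56.5 → average of remaining 4 = 331/4 = 82.75
Weighted total:
  Ethics module 50.5 × 0.08 = 4.04
  Practical 76 × 0.5 = 38
  Safety assessment 61 × 0.32 = 19.52
  Written test 82.75 × 0.1 = 8.275
Sum = 69.835
69.835 is ≥ 50 and < 70 → Approaching

Approaching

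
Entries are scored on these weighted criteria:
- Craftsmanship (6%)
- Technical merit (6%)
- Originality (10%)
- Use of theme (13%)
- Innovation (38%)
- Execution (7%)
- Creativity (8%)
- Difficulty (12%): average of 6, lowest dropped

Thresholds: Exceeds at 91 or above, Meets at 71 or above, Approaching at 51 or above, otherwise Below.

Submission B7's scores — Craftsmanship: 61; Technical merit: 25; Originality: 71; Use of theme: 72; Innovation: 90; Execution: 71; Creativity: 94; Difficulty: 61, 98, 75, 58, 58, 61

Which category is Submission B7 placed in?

Meets

Difficulty: drop 58 → average of remaining 5 = 353/5 = 70.6
Weighted total:
  Craftsmanship 61 × 0.06 = 3.66
  Technical merit 25 × 0.06 = 1.5
  Originality 71 × 0.1 = 7.1
  Use of theme 72 × 0.13 = 9.36
  Innovation 90 × 0.38 = 34.2
  Execution 71 × 0.07 = 4.97
  Creativity 94 × 0.08 = 7.52
  Difficulty 70.6 × 0.12 = 8.472
Sum = 76.782
76.782 is ≥ 71 and < 91 → Meets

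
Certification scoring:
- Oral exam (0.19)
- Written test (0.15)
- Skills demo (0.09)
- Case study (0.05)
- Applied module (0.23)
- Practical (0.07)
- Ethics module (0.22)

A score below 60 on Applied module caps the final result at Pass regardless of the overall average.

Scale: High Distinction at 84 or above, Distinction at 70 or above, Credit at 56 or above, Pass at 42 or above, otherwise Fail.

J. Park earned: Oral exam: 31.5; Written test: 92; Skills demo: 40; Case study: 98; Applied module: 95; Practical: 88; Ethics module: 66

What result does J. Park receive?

Applied module score 95 ≥ 60: minimum met.
Weighted total:
  Oral exam 31.5 × 0.19 = 5.985
  Written test 92 × 0.15 = 13.8
  Skills demo 40 × 0.09 = 3.6
  Case study 98 × 0.05 = 4.9
  Applied module 95 × 0.23 = 21.85
  Practical 88 × 0.07 = 6.16
  Ethics module 66 × 0.22 = 14.52
Sum = 70.815
70.815 is ≥ 70 and < 84 → Distinction

Distinction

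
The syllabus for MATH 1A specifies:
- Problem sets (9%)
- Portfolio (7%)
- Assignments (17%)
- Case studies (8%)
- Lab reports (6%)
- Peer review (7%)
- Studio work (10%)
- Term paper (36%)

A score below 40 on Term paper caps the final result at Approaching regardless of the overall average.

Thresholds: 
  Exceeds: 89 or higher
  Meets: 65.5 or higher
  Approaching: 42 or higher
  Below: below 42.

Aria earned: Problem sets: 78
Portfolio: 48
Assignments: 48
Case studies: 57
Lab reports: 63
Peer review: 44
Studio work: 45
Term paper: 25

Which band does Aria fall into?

Approaching

Term paper score 25 < 40: minimum not met.
Weighted total:
  Problem sets 78 × 0.09 = 7.02
  Portfolio 48 × 0.07 = 3.36
  Assignments 48 × 0.17 = 8.16
  Case studies 57 × 0.08 = 4.56
  Lab reports 63 × 0.06 = 3.78
  Peer review 44 × 0.07 = 3.08
  Studio work 45 × 0.1 = 4.5
  Term paper 25 × 0.36 = 9
Sum = 43.46
43.46 would be Approaching; cap at Approaching applies → Approaching.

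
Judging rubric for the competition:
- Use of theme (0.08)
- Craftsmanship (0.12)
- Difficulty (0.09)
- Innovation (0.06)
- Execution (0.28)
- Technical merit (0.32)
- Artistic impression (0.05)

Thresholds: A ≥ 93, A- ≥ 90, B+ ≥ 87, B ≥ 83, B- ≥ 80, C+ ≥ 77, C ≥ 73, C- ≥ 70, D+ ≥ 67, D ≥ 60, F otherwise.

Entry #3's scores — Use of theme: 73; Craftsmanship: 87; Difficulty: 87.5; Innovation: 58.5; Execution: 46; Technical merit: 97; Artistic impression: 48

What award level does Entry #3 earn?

C

Weighted total:
  Use of theme 73 × 0.08 = 5.84
  Craftsmanship 87 × 0.12 = 10.44
  Difficulty 87.5 × 0.09 = 7.875
  Innovation 58.5 × 0.06 = 3.51
  Execution 46 × 0.28 = 12.88
  Technical merit 97 × 0.32 = 31.04
  Artistic impression 48 × 0.05 = 2.4
Sum = 73.985
73.985 is ≥ 73 and < 77 → C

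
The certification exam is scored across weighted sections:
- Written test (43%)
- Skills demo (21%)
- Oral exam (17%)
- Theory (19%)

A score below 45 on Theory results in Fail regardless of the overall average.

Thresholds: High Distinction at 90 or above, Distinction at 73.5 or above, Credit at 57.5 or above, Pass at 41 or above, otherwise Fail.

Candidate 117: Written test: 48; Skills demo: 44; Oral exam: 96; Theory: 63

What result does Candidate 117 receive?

Theory score 63 ≥ 45: minimum met.
Weighted total:
  Written test 48 × 0.43 = 20.64
  Skills demo 44 × 0.21 = 9.24
  Oral exam 96 × 0.17 = 16.32
  Theory 63 × 0.19 = 11.97
Sum = 58.17
58.17 is ≥ 57.5 and < 73.5 → Credit

Credit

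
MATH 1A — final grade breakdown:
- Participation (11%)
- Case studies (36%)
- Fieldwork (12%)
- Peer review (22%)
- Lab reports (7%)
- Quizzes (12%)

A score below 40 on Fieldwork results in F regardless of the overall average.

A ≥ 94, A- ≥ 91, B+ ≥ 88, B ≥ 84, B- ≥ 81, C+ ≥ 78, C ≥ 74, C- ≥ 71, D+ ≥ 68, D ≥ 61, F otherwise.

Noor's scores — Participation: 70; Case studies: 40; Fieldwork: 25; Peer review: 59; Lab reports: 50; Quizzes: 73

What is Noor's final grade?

Fieldwork score 25 < 40: minimum not met.
Weighted total:
  Participation 70 × 0.11 = 7.7
  Case studies 40 × 0.36 = 14.4
  Fieldwork 25 × 0.12 = 3
  Peer review 59 × 0.22 = 12.98
  Lab reports 50 × 0.07 = 3.5
  Quizzes 73 × 0.12 = 8.76
Sum = 50.34
Because the Fieldwork minimum was not met, the result is F.

F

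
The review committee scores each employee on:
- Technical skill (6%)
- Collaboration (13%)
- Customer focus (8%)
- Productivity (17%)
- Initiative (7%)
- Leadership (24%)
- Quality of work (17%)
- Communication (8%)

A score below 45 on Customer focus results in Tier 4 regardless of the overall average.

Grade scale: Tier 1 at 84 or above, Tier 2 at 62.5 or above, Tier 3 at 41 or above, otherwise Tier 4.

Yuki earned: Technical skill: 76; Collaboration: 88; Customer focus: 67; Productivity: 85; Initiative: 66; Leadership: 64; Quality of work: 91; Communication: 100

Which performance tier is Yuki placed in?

Customer focus score 67 ≥ 45: minimum met.
Weighted total:
  Technical skill 76 × 0.06 = 4.56
  Collaboration 88 × 0.13 = 11.44
  Customer focus 67 × 0.08 = 5.36
  Productivity 85 × 0.17 = 14.45
  Initiative 66 × 0.07 = 4.62
  Leadership 64 × 0.24 = 15.36
  Quality of work 91 × 0.17 = 15.47
  Communication 100 × 0.08 = 8
Sum = 79.26
79.26 is ≥ 62.5 and < 84 → Tier 2

Tier 2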